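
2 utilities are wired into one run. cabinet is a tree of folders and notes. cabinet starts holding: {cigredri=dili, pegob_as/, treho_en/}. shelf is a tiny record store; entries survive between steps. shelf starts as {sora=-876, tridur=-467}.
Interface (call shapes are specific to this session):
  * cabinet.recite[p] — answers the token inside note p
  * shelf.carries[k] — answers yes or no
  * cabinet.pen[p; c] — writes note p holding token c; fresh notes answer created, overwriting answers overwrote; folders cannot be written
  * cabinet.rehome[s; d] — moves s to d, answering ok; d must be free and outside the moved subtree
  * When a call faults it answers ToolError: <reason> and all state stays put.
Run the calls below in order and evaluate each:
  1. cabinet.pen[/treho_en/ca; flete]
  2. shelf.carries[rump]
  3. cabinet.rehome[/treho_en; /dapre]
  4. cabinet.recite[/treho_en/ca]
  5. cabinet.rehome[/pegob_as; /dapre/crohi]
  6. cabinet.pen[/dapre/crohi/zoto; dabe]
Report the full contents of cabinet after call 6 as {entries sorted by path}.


Answer: {cigredri=dili, dapre/, dapre/ca=flete, dapre/crohi/, dapre/crohi/zoto=dabe}

Derivation:
~$ cabinet.pen p: /treho_en/ca c: flete
[out] created
~$ shelf.carries k: rump
[out] no
~$ cabinet.rehome s: /treho_en d: /dapre
[out] ok
~$ cabinet.recite p: /treho_en/ca
[out] ToolError: not found
~$ cabinet.rehome s: /pegob_as d: /dapre/crohi
[out] ok
~$ cabinet.pen p: /dapre/crohi/zoto c: dabe
[out] created


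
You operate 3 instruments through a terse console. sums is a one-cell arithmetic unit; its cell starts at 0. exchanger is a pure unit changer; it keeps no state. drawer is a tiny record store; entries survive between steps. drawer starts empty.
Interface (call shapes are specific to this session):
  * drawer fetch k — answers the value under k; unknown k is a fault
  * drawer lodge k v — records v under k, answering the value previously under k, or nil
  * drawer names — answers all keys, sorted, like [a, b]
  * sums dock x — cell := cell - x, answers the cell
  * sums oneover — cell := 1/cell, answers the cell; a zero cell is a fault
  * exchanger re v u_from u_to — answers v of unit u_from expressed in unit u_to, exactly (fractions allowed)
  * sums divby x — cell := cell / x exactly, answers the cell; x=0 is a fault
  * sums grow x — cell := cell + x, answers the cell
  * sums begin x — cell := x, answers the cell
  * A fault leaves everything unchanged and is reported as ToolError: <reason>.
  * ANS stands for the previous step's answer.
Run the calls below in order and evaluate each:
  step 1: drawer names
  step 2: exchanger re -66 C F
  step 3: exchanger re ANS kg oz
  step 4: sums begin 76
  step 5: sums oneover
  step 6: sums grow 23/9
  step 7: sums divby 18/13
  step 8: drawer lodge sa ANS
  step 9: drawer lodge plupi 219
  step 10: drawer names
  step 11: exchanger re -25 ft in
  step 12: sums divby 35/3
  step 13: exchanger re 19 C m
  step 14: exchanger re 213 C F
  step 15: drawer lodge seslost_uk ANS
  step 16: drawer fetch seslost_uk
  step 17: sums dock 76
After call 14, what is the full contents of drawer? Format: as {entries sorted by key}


~$ drawer names
  []
~$ exchanger re v: -66 u_from: C u_to: F
  -434/5
~$ exchanger re v: ANS u_from: kg u_to: oz
  -19840000000/6479891
~$ sums begin x: 76
  76
~$ sums oneover
  1/76
~$ sums grow x: 23/9
  1757/684
~$ sums divby x: 18/13
  22841/12312
~$ drawer lodge k: sa v: ANS
  nil
~$ drawer lodge k: plupi v: 219
  nil
~$ drawer names
  [plupi, sa]
~$ exchanger re v: -25 u_from: ft u_to: in
  -300
~$ sums divby x: 35/3
  3263/20520
~$ exchanger re v: 19 u_from: C u_to: m
  ToolError: incompatible units
~$ exchanger re v: 213 u_from: C u_to: F
  2077/5
~$ drawer lodge k: seslost_uk v: ANS
  nil
~$ drawer fetch k: seslost_uk
  2077/5
~$ sums dock x: 76
  -1556257/20520

Answer: {plupi=219, sa=22841/12312}


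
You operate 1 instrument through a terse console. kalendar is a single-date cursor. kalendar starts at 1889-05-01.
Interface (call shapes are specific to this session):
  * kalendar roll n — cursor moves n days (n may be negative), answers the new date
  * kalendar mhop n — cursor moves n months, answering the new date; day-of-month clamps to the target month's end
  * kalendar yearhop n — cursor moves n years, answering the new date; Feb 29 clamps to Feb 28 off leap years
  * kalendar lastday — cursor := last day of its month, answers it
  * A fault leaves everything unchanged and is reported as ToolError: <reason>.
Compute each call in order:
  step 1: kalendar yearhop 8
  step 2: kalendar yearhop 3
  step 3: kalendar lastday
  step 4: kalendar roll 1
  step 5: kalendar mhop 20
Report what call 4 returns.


>> kalendar yearhop(n='8')
<< 1897-05-01
>> kalendar yearhop(n='3')
<< 1900-05-01
>> kalendar lastday()
<< 1900-05-31
>> kalendar roll(n='1')
<< 1900-06-01
>> kalendar mhop(n='20')
<< 1902-02-01

Answer: 1900-06-01


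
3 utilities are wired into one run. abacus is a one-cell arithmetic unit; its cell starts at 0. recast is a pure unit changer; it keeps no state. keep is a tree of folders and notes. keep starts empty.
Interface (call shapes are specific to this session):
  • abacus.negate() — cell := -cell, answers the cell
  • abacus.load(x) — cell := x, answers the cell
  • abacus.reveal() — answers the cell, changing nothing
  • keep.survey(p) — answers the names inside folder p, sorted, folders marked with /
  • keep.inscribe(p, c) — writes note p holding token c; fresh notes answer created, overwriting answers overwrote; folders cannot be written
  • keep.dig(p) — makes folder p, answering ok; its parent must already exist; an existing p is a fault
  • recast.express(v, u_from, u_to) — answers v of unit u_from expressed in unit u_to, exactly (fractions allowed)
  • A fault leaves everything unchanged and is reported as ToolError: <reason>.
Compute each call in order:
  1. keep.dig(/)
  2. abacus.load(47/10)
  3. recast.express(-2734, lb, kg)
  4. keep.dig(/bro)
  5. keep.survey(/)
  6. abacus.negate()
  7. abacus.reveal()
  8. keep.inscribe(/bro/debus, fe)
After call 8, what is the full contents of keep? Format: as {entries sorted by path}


Answer: {bro/, bro/debus=fe}

Derivation:
;; 1. dig(p→/) => ToolError: exists
;; 2. load(x→47/10) => 47/10
;; 3. express(v→-2734, u_from→lb, u_to→kg) => -62006076979/50000000
;; 4. dig(p→/bro) => ok
;; 5. survey(p→/) => [bro/]
;; 6. negate() => -47/10
;; 7. reveal() => -47/10
;; 8. inscribe(p→/bro/debus, c→fe) => created


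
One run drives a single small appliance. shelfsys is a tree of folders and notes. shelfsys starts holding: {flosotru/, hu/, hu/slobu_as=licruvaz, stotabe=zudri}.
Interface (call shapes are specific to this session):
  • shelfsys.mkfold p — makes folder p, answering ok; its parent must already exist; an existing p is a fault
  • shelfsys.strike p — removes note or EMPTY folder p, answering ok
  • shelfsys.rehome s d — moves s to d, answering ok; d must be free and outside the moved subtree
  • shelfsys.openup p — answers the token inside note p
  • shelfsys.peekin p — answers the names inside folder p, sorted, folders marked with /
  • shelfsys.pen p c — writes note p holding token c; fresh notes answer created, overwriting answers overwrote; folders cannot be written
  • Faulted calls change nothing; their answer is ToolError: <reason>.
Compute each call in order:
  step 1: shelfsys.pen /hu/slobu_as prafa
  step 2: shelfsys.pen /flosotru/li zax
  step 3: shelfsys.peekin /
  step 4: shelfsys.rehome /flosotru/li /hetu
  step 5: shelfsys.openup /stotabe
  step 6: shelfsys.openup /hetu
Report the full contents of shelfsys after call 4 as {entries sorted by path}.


% pen p: /hu/slobu_as c: prafa
[out] overwrote
% pen p: /flosotru/li c: zax
[out] created
% peekin p: /
[out] [flosotru/, hu/, stotabe]
% rehome s: /flosotru/li d: /hetu
[out] ok
% openup p: /stotabe
[out] zudri
% openup p: /hetu
[out] zax

Answer: {flosotru/, hetu=zax, hu/, hu/slobu_as=prafa, stotabe=zudri}


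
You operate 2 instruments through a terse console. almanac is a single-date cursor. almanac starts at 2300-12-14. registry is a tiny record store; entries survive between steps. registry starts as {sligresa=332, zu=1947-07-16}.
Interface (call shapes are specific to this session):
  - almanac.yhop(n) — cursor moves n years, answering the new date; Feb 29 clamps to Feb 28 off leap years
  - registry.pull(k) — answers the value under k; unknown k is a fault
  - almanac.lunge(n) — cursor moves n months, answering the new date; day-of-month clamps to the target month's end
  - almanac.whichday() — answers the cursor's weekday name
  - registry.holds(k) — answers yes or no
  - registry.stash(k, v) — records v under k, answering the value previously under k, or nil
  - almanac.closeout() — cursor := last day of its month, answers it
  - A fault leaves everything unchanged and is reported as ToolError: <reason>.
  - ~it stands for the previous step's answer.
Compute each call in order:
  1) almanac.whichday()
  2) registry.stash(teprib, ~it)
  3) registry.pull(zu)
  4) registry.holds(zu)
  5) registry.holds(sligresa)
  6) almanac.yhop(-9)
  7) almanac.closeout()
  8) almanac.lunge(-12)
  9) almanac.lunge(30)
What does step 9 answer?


Answer: 2293-06-30

Derivation:
>>> almanac.whichday
  Friday
>>> registry.stash k=teprib v=~it
  nil
>>> registry.pull k=zu
  1947-07-16
>>> registry.holds k=zu
  yes
>>> registry.holds k=sligresa
  yes
>>> almanac.yhop n=-9
  2291-12-14
>>> almanac.closeout
  2291-12-31
>>> almanac.lunge n=-12
  2290-12-31
>>> almanac.lunge n=30
  2293-06-30


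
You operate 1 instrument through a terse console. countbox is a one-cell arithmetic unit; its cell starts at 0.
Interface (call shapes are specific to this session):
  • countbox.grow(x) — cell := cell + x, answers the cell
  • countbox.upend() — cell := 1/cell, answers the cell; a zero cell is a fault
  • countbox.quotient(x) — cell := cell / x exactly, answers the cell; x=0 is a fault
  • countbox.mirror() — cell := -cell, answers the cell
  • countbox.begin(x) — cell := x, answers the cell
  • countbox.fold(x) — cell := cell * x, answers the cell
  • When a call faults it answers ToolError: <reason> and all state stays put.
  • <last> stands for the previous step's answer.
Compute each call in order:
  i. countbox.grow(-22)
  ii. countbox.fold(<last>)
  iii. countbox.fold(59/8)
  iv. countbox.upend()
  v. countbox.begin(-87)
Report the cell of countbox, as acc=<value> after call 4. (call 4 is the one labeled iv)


Answer: acc=2/7139

Derivation:
>>> countbox.grow x→-22
[out] -22
>>> countbox.fold x→<last>
[out] 484
>>> countbox.fold x→59/8
[out] 7139/2
>>> countbox.upend
[out] 2/7139
>>> countbox.begin x→-87
[out] -87


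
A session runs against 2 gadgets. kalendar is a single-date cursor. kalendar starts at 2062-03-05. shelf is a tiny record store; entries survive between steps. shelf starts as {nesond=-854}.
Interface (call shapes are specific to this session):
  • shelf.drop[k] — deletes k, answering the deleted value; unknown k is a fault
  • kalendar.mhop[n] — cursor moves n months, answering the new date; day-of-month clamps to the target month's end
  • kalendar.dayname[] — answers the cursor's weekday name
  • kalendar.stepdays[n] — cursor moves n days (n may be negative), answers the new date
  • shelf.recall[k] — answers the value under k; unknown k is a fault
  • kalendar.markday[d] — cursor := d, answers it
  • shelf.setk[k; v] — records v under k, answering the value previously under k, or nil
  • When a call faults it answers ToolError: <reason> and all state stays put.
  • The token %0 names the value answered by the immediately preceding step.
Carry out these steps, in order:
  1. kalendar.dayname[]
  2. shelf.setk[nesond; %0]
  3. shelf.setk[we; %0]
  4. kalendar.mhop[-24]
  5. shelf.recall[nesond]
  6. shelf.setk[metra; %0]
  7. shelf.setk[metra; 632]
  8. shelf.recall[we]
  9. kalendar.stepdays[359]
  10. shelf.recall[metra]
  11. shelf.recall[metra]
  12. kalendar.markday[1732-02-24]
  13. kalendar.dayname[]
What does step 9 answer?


> kalendar.dayname
:: Sunday
> shelf.setk k='nesond' v='%0'
:: -854
> shelf.setk k='we' v='%0'
:: nil
> kalendar.mhop n='-24'
:: 2060-03-05
> shelf.recall k='nesond'
:: Sunday
> shelf.setk k='metra' v='%0'
:: nil
> shelf.setk k='metra' v='632'
:: Sunday
> shelf.recall k='we'
:: -854
> kalendar.stepdays n='359'
:: 2061-02-27
> shelf.recall k='metra'
:: 632
> shelf.recall k='metra'
:: 632
> kalendar.markday d='1732-02-24'
:: 1732-02-24
> kalendar.dayname
:: Sunday

Answer: 2061-02-27


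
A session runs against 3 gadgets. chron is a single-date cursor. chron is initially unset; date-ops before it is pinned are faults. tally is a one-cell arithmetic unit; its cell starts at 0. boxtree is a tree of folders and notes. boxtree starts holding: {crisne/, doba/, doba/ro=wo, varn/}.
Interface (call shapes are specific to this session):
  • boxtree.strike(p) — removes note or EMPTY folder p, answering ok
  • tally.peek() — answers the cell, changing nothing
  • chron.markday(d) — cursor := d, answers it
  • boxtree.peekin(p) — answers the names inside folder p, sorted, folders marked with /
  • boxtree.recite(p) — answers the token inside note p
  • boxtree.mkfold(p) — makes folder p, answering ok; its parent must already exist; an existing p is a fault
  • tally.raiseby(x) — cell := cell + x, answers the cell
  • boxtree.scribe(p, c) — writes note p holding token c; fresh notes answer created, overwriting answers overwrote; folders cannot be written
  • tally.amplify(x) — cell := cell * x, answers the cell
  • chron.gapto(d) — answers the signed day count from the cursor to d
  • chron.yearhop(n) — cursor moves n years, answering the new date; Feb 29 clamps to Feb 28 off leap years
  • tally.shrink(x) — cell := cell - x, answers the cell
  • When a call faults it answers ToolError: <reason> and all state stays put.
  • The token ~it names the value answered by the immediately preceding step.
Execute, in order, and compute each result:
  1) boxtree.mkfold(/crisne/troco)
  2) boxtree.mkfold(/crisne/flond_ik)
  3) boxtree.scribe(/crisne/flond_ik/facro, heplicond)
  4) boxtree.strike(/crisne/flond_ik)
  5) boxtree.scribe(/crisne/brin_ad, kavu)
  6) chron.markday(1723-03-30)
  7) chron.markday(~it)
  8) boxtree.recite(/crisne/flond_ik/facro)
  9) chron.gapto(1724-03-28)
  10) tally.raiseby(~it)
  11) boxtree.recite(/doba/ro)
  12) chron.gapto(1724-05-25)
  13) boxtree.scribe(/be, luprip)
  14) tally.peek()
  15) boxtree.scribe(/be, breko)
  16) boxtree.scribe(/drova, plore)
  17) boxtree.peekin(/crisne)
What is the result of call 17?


Act: mkfold[p: /crisne/troco]
Obs: ok
Act: mkfold[p: /crisne/flond_ik]
Obs: ok
Act: scribe[p: /crisne/flond_ik/facro; c: heplicond]
Obs: created
Act: strike[p: /crisne/flond_ik]
Obs: ToolError: not empty
Act: scribe[p: /crisne/brin_ad; c: kavu]
Obs: created
Act: markday[d: 1723-03-30]
Obs: 1723-03-30
Act: markday[d: ~it]
Obs: 1723-03-30
Act: recite[p: /crisne/flond_ik/facro]
Obs: heplicond
Act: gapto[d: 1724-03-28]
Obs: 364
Act: raiseby[x: ~it]
Obs: 364
Act: recite[p: /doba/ro]
Obs: wo
Act: gapto[d: 1724-05-25]
Obs: 422
Act: scribe[p: /be; c: luprip]
Obs: created
Act: peek[]
Obs: 364
Act: scribe[p: /be; c: breko]
Obs: overwrote
Act: scribe[p: /drova; c: plore]
Obs: created
Act: peekin[p: /crisne]
Obs: [brin_ad, flond_ik/, troco/]

Answer: [brin_ad, flond_ik/, troco/]


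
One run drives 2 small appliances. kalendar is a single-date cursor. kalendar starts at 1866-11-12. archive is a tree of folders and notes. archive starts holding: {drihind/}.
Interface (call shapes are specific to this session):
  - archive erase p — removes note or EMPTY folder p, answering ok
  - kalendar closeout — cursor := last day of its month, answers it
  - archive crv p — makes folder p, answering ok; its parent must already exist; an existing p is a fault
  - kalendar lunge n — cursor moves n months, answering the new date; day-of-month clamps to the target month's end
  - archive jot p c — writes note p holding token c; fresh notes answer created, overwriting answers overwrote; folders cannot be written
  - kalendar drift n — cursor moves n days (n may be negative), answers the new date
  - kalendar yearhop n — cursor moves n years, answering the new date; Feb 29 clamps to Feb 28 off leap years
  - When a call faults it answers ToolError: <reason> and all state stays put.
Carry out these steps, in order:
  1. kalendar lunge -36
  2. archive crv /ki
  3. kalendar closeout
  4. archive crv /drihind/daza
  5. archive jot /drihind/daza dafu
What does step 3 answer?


Answer: 1863-11-30

Derivation:
[in] kalendar lunge n=-36
[out] 1863-11-12
[in] archive crv p=/ki
[out] ok
[in] kalendar closeout
[out] 1863-11-30
[in] archive crv p=/drihind/daza
[out] ok
[in] archive jot p=/drihind/daza c=dafu
[out] ToolError: is a directory


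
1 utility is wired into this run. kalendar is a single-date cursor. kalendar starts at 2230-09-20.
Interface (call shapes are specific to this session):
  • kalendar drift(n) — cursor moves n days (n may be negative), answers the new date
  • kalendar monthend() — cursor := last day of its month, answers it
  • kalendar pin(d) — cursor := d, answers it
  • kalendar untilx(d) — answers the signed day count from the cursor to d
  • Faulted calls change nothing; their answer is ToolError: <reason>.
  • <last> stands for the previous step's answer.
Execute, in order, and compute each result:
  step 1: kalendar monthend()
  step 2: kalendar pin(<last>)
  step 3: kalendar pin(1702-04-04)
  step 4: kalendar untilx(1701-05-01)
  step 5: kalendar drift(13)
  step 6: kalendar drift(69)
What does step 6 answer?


==> kalendar monthend()
<== 2230-09-30
==> kalendar pin(d='<last>')
<== 2230-09-30
==> kalendar pin(d='1702-04-04')
<== 1702-04-04
==> kalendar untilx(d='1701-05-01')
<== -338
==> kalendar drift(n='13')
<== 1702-04-17
==> kalendar drift(n='69')
<== 1702-06-25

Answer: 1702-06-25


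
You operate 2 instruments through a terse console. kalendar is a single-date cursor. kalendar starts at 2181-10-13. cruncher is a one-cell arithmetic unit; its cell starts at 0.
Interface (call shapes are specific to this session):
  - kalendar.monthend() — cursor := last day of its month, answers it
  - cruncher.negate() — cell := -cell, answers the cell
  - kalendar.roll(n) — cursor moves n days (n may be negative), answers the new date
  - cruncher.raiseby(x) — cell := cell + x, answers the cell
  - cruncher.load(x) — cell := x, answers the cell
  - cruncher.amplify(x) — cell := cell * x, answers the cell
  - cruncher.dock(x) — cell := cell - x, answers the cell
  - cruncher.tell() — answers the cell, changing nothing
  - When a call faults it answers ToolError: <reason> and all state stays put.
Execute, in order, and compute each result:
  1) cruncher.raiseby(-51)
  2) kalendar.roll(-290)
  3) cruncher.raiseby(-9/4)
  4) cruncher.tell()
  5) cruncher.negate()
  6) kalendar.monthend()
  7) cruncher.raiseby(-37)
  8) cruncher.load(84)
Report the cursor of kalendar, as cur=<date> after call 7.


Answer: cur=2180-12-31

Derivation:
·→ raiseby(x=-51)
·← -51
·→ roll(n=-290)
·← 2180-12-27
·→ raiseby(x=-9/4)
·← -213/4
·→ tell()
·← -213/4
·→ negate()
·← 213/4
·→ monthend()
·← 2180-12-31
·→ raiseby(x=-37)
·← 65/4
·→ load(x=84)
·← 84


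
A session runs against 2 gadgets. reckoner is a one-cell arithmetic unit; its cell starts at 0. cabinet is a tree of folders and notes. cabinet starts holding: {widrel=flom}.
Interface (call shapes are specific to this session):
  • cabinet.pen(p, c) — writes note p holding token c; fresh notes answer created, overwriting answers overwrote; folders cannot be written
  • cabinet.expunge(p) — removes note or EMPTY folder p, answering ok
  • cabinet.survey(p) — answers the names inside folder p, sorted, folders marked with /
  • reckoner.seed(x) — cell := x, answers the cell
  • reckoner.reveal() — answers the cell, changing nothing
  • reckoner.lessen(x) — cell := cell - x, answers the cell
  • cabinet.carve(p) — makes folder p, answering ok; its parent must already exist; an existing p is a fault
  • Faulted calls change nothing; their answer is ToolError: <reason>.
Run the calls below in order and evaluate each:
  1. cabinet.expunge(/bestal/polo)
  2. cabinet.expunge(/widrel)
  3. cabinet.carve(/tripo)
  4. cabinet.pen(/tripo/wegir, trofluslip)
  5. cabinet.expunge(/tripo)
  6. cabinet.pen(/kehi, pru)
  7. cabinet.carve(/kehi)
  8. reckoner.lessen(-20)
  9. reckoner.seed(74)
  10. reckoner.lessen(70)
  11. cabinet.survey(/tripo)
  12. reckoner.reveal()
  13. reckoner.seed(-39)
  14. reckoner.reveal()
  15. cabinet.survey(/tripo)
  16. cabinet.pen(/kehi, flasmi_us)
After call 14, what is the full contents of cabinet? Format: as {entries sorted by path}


Answer: {kehi=pru, tripo/, tripo/wegir=trofluslip}

Derivation:
Step: cabinet.expunge[/bestal/polo]
Result: ToolError: not found
Step: cabinet.expunge[/widrel]
Result: ok
Step: cabinet.carve[/tripo]
Result: ok
Step: cabinet.pen[/tripo/wegir; trofluslip]
Result: created
Step: cabinet.expunge[/tripo]
Result: ToolError: not empty
Step: cabinet.pen[/kehi; pru]
Result: created
Step: cabinet.carve[/kehi]
Result: ToolError: exists
Step: reckoner.lessen[-20]
Result: 20
Step: reckoner.seed[74]
Result: 74
Step: reckoner.lessen[70]
Result: 4
Step: cabinet.survey[/tripo]
Result: [wegir]
Step: reckoner.reveal[]
Result: 4
Step: reckoner.seed[-39]
Result: -39
Step: reckoner.reveal[]
Result: -39
Step: cabinet.survey[/tripo]
Result: [wegir]
Step: cabinet.pen[/kehi; flasmi_us]
Result: overwrote


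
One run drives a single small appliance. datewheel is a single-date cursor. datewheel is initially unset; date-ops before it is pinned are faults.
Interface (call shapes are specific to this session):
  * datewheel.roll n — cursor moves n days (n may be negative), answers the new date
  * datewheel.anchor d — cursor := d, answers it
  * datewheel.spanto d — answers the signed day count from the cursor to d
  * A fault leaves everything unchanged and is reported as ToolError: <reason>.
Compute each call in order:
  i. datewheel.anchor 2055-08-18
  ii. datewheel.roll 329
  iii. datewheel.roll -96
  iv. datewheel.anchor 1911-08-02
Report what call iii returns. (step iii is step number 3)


-> datewheel.anchor(d=2055-08-18)
<- 2055-08-18
-> datewheel.roll(n=329)
<- 2056-07-12
-> datewheel.roll(n=-96)
<- 2056-04-07
-> datewheel.anchor(d=1911-08-02)
<- 1911-08-02

Answer: 2056-04-07


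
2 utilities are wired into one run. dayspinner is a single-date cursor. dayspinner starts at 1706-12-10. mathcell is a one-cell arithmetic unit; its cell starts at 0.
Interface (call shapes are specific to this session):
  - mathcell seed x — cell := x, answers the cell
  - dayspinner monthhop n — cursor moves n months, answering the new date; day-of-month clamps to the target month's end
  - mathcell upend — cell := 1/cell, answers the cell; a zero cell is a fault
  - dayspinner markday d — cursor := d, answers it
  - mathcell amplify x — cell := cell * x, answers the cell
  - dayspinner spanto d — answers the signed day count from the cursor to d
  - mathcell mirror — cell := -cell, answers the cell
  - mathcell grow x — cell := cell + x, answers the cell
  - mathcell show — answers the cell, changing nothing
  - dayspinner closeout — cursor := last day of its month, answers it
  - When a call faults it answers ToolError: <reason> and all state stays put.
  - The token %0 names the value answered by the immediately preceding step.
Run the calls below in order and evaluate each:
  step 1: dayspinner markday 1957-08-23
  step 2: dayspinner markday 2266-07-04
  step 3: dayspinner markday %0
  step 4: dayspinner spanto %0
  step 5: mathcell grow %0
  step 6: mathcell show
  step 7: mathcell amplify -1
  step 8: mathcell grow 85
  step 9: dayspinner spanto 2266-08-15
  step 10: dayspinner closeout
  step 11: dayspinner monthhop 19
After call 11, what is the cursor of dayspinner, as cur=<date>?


Answer: cur=2268-02-29

Derivation:
-- 1. dayspinner markday(d='1957-08-23') ~> 1957-08-23
-- 2. dayspinner markday(d='2266-07-04') ~> 2266-07-04
-- 3. dayspinner markday(d='%0') ~> 2266-07-04
-- 4. dayspinner spanto(d='%0') ~> 0
-- 5. mathcell grow(x='%0') ~> 0
-- 6. mathcell show() ~> 0
-- 7. mathcell amplify(x='-1') ~> 0
-- 8. mathcell grow(x='85') ~> 85
-- 9. dayspinner spanto(d='2266-08-15') ~> 42
-- 10. dayspinner closeout() ~> 2266-07-31
-- 11. dayspinner monthhop(n='19') ~> 2268-02-29


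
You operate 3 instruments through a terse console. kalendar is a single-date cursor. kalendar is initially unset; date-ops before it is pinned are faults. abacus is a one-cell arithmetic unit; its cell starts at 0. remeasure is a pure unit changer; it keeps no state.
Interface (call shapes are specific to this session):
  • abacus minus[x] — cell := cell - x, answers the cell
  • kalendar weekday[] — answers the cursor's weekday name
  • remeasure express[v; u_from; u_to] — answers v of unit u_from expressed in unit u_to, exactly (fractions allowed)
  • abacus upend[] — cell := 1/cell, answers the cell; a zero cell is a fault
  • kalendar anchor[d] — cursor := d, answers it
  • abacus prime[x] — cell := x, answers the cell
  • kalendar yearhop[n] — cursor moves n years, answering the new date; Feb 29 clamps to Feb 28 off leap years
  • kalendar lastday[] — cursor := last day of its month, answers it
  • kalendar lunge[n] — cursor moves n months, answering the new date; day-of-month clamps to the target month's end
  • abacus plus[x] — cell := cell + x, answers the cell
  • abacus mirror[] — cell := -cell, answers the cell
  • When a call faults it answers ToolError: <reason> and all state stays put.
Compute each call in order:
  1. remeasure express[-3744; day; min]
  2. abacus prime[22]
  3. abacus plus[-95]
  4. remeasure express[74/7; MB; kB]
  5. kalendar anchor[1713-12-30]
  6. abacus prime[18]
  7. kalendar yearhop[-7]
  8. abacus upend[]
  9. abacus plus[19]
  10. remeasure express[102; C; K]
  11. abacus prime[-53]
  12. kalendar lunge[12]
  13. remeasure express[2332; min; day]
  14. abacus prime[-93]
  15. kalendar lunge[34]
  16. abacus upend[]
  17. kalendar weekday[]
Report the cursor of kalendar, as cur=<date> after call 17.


;; remeasure express(v→-3744, u_from→day, u_to→min) -> -5391360
;; abacus prime(x→22) -> 22
;; abacus plus(x→-95) -> -73
;; remeasure express(v→74/7, u_from→MB, u_to→kB) -> 74000/7
;; kalendar anchor(d→1713-12-30) -> 1713-12-30
;; abacus prime(x→18) -> 18
;; kalendar yearhop(n→-7) -> 1706-12-30
;; abacus upend() -> 1/18
;; abacus plus(x→19) -> 343/18
;; remeasure express(v→102, u_from→C, u_to→K) -> 7503/20
;; abacus prime(x→-53) -> -53
;; kalendar lunge(n→12) -> 1707-12-30
;; remeasure express(v→2332, u_from→min, u_to→day) -> 583/360
;; abacus prime(x→-93) -> -93
;; kalendar lunge(n→34) -> 1710-10-30
;; abacus upend() -> -1/93
;; kalendar weekday() -> Thursday

Answer: cur=1710-10-30


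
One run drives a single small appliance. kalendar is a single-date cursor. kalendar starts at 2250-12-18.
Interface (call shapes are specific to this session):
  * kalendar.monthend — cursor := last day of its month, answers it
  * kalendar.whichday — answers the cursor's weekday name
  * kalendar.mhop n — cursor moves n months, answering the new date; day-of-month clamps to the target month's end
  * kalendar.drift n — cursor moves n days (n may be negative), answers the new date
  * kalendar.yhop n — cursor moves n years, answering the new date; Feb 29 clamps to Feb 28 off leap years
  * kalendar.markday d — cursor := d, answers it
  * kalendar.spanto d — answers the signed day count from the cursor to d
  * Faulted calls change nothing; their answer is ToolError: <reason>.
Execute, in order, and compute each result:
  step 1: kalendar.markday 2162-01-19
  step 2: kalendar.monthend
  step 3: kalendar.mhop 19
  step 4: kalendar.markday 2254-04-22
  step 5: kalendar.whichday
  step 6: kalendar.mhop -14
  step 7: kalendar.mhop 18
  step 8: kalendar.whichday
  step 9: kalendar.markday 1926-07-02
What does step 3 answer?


==> kalendar.markday(d='2162-01-19')
<== 2162-01-19
==> kalendar.monthend()
<== 2162-01-31
==> kalendar.mhop(n='19')
<== 2163-08-31
==> kalendar.markday(d='2254-04-22')
<== 2254-04-22
==> kalendar.whichday()
<== Saturday
==> kalendar.mhop(n='-14')
<== 2253-02-22
==> kalendar.mhop(n='18')
<== 2254-08-22
==> kalendar.whichday()
<== Tuesday
==> kalendar.markday(d='1926-07-02')
<== 1926-07-02

Answer: 2163-08-31


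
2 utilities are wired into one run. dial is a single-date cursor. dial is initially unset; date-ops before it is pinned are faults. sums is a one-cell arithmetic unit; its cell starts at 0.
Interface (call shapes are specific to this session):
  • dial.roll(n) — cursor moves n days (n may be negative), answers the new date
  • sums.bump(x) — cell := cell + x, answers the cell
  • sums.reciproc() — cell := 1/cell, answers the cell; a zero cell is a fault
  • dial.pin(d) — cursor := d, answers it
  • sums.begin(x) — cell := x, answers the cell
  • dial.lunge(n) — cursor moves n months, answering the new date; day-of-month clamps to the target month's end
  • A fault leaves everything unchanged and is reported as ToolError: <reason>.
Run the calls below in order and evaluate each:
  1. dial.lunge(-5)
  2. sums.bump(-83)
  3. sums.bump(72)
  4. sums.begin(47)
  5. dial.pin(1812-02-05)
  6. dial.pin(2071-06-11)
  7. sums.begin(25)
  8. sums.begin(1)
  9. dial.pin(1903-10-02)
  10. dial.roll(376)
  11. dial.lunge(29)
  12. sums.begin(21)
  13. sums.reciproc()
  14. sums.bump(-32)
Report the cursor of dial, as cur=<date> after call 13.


-> dial.lunge(n: -5)
<- ToolError: no date set
-> sums.bump(x: -83)
<- -83
-> sums.bump(x: 72)
<- -11
-> sums.begin(x: 47)
<- 47
-> dial.pin(d: 1812-02-05)
<- 1812-02-05
-> dial.pin(d: 2071-06-11)
<- 2071-06-11
-> sums.begin(x: 25)
<- 25
-> sums.begin(x: 1)
<- 1
-> dial.pin(d: 1903-10-02)
<- 1903-10-02
-> dial.roll(n: 376)
<- 1904-10-12
-> dial.lunge(n: 29)
<- 1907-03-12
-> sums.begin(x: 21)
<- 21
-> sums.reciproc()
<- 1/21
-> sums.bump(x: -32)
<- -671/21

Answer: cur=1907-03-12


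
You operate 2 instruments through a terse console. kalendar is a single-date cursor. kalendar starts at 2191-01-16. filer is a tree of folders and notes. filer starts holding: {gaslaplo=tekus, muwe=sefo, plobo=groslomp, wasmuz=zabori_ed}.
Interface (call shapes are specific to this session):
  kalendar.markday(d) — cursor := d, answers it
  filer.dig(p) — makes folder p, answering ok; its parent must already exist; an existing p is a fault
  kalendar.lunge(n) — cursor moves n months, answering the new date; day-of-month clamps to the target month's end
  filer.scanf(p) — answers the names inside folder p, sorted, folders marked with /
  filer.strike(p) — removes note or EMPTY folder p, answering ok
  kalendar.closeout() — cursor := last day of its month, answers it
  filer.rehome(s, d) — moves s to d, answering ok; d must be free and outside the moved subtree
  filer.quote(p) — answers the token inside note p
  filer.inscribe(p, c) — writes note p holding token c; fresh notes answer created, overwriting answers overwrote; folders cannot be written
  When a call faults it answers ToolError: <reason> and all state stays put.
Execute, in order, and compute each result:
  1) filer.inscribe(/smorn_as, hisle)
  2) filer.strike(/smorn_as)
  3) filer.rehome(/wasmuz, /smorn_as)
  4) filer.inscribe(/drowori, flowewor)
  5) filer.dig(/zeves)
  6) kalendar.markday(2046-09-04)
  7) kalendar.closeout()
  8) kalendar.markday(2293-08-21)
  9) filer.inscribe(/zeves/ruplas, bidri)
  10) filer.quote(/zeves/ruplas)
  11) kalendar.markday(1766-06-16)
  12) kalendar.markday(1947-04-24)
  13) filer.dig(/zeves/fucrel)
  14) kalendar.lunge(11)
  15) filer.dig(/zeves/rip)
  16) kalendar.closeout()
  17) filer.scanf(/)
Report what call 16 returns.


Answer: 1948-03-31

Derivation:
-> filer.inscribe(p=/smorn_as, c=hisle)
<- created
-> filer.strike(p=/smorn_as)
<- ok
-> filer.rehome(s=/wasmuz, d=/smorn_as)
<- ok
-> filer.inscribe(p=/drowori, c=flowewor)
<- created
-> filer.dig(p=/zeves)
<- ok
-> kalendar.markday(d=2046-09-04)
<- 2046-09-04
-> kalendar.closeout()
<- 2046-09-30
-> kalendar.markday(d=2293-08-21)
<- 2293-08-21
-> filer.inscribe(p=/zeves/ruplas, c=bidri)
<- created
-> filer.quote(p=/zeves/ruplas)
<- bidri
-> kalendar.markday(d=1766-06-16)
<- 1766-06-16
-> kalendar.markday(d=1947-04-24)
<- 1947-04-24
-> filer.dig(p=/zeves/fucrel)
<- ok
-> kalendar.lunge(n=11)
<- 1948-03-24
-> filer.dig(p=/zeves/rip)
<- ok
-> kalendar.closeout()
<- 1948-03-31
-> filer.scanf(p=/)
<- [drowori, gaslaplo, muwe, plobo, smorn_as, zeves/]


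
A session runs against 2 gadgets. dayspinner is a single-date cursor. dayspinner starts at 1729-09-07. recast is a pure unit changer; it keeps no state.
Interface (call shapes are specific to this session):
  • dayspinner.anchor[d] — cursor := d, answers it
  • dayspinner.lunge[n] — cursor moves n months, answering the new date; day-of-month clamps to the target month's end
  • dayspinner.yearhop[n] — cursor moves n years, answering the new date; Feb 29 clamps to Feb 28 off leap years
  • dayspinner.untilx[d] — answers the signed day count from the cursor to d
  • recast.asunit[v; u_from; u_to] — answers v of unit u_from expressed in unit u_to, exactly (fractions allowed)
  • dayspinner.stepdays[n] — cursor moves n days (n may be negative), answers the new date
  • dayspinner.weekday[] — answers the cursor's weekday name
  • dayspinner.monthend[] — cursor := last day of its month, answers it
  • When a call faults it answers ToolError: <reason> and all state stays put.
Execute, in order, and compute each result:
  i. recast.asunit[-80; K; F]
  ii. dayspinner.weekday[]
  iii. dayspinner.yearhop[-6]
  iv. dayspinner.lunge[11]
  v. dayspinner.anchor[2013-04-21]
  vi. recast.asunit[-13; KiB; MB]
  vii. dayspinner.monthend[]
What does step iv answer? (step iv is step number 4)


Answer: 1724-08-07

Derivation:
;; recast.asunit(v: -80, u_from: K, u_to: F) ~> -60367/100
;; dayspinner.weekday() ~> Wednesday
;; dayspinner.yearhop(n: -6) ~> 1723-09-07
;; dayspinner.lunge(n: 11) ~> 1724-08-07
;; dayspinner.anchor(d: 2013-04-21) ~> 2013-04-21
;; recast.asunit(v: -13, u_from: KiB, u_to: MB) ~> -208/15625
;; dayspinner.monthend() ~> 2013-04-30


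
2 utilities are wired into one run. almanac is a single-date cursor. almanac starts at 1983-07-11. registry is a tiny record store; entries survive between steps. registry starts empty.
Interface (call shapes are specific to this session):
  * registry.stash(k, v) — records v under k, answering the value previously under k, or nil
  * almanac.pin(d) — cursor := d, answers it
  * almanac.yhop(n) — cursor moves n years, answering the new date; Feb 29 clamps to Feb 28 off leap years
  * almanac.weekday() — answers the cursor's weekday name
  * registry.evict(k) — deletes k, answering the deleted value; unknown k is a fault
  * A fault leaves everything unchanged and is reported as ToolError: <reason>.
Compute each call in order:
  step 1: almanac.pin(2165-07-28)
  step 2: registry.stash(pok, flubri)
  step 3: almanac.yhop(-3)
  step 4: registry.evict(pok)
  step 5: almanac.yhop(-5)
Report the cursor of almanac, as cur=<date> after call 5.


Act: almanac.pin[2165-07-28]
Obs: 2165-07-28
Act: registry.stash[pok; flubri]
Obs: nil
Act: almanac.yhop[-3]
Obs: 2162-07-28
Act: registry.evict[pok]
Obs: flubri
Act: almanac.yhop[-5]
Obs: 2157-07-28

Answer: cur=2157-07-28


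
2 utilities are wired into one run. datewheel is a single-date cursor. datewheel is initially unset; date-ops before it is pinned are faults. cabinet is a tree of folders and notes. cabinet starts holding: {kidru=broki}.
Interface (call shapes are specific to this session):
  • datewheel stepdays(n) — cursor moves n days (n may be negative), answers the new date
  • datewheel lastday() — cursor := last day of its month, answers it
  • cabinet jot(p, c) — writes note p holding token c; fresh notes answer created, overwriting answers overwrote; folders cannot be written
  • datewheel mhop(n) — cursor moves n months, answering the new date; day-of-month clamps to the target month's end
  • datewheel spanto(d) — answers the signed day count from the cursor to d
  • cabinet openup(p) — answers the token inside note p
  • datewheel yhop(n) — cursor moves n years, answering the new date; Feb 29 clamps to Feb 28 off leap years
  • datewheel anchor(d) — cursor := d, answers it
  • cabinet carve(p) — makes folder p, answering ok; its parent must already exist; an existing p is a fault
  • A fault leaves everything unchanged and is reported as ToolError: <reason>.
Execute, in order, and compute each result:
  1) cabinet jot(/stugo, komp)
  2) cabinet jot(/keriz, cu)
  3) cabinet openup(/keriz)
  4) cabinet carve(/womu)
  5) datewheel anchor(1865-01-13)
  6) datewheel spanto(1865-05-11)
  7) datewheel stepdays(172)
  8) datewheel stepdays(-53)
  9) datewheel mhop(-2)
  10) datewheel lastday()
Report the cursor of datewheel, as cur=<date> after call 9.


Answer: cur=1865-03-12

Derivation:
[in] cabinet jot /stugo komp
  created
[in] cabinet jot /keriz cu
  created
[in] cabinet openup /keriz
  cu
[in] cabinet carve /womu
  ok
[in] datewheel anchor 1865-01-13
  1865-01-13
[in] datewheel spanto 1865-05-11
  118
[in] datewheel stepdays 172
  1865-07-04
[in] datewheel stepdays -53
  1865-05-12
[in] datewheel mhop -2
  1865-03-12
[in] datewheel lastday
  1865-03-31


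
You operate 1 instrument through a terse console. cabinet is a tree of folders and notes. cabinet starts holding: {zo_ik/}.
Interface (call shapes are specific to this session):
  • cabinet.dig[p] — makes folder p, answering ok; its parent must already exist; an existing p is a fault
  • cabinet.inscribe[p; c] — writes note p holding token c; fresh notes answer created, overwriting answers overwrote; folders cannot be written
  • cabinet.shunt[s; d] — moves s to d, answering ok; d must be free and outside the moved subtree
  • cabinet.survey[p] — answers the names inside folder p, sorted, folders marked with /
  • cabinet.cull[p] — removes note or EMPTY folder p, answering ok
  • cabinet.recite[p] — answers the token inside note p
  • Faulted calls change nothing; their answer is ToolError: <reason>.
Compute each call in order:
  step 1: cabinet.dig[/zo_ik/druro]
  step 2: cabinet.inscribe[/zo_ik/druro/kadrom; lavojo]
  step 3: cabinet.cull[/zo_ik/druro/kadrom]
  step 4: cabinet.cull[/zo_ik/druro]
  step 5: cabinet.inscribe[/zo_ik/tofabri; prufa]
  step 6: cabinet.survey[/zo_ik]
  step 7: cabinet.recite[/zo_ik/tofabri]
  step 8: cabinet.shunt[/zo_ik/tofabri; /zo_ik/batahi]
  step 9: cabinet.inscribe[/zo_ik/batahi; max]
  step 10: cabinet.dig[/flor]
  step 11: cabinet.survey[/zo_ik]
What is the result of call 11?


I use cabinet.dig using p: /zo_ik/druro, giving ok.
I call cabinet.inscribe using p: /zo_ik/druro/kadrom, c: lavojo, giving created.
Now I run cabinet.cull using p: /zo_ik/druro/kadrom, and observe ok.
Next I call cabinet.cull using p: /zo_ik/druro, — result: ok.
I use cabinet.inscribe using p: /zo_ik/tofabri, c: prufa, and see created.
Next I call cabinet.survey using p: /zo_ik, → [tofabri].
I try cabinet.recite using p: /zo_ik/tofabri, which returns prufa.
Invoking cabinet.shunt using s: /zo_ik/tofabri, d: /zo_ik/batahi, and see ok.
I invoke cabinet.inscribe using p: /zo_ik/batahi, c: max: overwrote.
Now I run cabinet.dig using p: /flor, and see ok.
I invoke cabinet.survey using p: /zo_ik, — result: [batahi].

Answer: [batahi]


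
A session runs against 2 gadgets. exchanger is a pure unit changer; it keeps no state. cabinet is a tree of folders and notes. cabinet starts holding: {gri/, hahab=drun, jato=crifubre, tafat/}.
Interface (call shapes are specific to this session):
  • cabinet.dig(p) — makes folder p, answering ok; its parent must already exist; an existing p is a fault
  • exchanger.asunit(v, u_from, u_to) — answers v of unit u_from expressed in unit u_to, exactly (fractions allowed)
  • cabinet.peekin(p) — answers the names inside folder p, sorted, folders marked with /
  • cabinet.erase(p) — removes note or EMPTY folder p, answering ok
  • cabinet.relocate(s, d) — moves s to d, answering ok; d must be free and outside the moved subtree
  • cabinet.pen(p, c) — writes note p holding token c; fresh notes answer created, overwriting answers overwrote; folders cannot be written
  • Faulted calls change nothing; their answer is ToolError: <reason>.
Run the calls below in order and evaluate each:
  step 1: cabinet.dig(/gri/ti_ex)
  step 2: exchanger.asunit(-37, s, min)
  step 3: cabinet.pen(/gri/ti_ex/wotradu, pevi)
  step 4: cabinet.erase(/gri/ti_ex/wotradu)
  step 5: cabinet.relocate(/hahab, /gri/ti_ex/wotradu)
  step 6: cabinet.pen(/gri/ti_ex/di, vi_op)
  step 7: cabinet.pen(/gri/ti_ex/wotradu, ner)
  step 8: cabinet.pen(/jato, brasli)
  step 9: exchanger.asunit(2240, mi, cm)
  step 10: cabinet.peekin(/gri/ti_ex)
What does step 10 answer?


Answer: [di, wotradu]

Derivation:
I run cabinet.dig with p=/gri/ti_ex, → ok.
Next I call exchanger.asunit with v=-37, u_from=s, u_to=min, and get -37/60.
I call cabinet.pen with p=/gri/ti_ex/wotradu, c=pevi, yielding created.
I invoke cabinet.erase with p=/gri/ti_ex/wotradu, which returns ok.
I call cabinet.relocate with s=/hahab, d=/gri/ti_ex/wotradu, which returns ok.
I call cabinet.pen with p=/gri/ti_ex/di, c=vi_op: created.
Next I call cabinet.pen with p=/gri/ti_ex/wotradu, c=ner, and observe overwrote.
I invoke cabinet.pen with p=/jato, c=brasli, — result: overwrote.
I run exchanger.asunit with v=2240, u_from=mi, u_to=cm, and observe 360493056.
I try cabinet.peekin with p=/gri/ti_ex, which returns [di, wotradu].
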